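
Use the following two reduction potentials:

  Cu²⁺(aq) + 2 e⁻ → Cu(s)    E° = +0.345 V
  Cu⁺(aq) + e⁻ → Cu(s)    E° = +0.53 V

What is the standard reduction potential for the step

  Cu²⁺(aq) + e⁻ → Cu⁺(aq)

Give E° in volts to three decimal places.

Sequential free energies add, so n₃E°₃ = n₁E°₁ + n₂E°₂.
With n₃ = 2, and the known step contributing 1×(+0.53) V, the unknown satisfies 1·E° = 2×(+0.345) − 1×(+0.53) = +0.160.
E° = +0.160 / 1 = +0.160 V.

+0.160 V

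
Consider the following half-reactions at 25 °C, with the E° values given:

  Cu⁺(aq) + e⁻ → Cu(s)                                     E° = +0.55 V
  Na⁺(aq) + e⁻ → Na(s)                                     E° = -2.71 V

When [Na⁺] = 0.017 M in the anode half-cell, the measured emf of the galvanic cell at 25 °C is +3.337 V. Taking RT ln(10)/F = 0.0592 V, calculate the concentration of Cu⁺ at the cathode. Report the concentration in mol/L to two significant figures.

0.34 M

Cu⁺/Cu is the cathode, Na⁺/Na the anode: E°cell = +3.26 V, n = 1.
Overall reaction: Cu⁺(aq) + Na(s) → Cu(s) + Na⁺(aq); Q = [Na⁺]^1/[Cu⁺]^1.
From E = E° − (0.0592/n) log Q: log Q = (E° − E)·n/0.0592 = (+3.26 − (+3.337))·1/0.0592 = -1.3007.
So 1·log[Cu⁺] = 1·log(0.017) − log Q = -1.7696 − (-1.3007) = -0.4689; [Cu⁺] = 10^(-0.4689) ≈ 0.34 M.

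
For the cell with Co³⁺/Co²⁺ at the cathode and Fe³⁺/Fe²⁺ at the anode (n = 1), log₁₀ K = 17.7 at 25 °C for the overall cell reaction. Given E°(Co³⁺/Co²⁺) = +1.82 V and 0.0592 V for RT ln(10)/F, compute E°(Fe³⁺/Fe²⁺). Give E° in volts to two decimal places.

+0.77 V

E°cell = (0.0592/n)·log K = (0.0592/1)(17.7) = +1.048 V.
Since Co³⁺/Co²⁺ is the cathode and Fe³⁺/Fe²⁺ the anode, E°cell = E°(Co³⁺/Co²⁺) − E°(Fe³⁺/Fe²⁺).
So E°(Fe³⁺/Fe²⁺) = E°(Co³⁺/Co²⁺) − E°cell = (+1.82) − (+1.048) = +0.77 V.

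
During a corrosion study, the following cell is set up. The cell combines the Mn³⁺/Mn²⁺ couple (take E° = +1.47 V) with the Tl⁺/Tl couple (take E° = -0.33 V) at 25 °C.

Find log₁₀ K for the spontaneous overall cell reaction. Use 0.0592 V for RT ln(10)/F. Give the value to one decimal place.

30.4

Cathode: Mn³⁺/Mn²⁺; anode: Tl⁺/Tl. E°cell = +1.80 V, n = 1.
log K = nE°cell / 0.0592 = (1)(+1.80) / 0.0592 = 30.4.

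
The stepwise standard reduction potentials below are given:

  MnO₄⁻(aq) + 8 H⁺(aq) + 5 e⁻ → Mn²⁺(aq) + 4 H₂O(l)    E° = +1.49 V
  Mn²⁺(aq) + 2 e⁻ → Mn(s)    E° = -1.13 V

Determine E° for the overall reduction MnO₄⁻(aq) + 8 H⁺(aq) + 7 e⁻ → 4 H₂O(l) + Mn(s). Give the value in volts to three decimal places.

Standard free energies of sequential steps add: ΔG°₃ = ΔG°₁ + ΔG°₂, so n₃E°₃ = n₁E°₁ + n₂E°₂.
E°₃ = (5×+1.49 + 2×-1.13) / 7 = (+5.190) / 7 = +0.741 V.

+0.741 V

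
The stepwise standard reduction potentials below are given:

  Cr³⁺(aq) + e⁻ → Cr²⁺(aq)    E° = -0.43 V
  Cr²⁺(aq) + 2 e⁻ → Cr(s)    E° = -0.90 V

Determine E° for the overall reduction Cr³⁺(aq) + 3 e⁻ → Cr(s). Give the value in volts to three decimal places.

Adding the free-energy changes (−nFE°) of the two steps gives −n₃FE°₃ = −n₁FE°₁ − n₂FE°₂.
E°₃ = (1×-0.43 + 2×-0.90) / 3 = (-2.230) / 3 = -0.743 V.

-0.743 V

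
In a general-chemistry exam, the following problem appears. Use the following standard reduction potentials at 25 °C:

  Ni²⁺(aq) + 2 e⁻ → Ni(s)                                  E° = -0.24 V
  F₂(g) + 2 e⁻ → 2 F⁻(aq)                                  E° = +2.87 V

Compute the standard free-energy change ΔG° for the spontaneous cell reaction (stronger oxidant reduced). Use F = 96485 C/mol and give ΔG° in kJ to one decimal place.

F₂/F⁻ (E° = +2.87 V) is the cathode; Ni²⁺/Ni (E° = -0.24 V) is the anode, so E°cell = +3.11 V.
Balancing electrons gives n = 2 (lcm of 2 and 2).
ΔG° = −nFE° = −(2)(96485)(+3.11) = -600,137 J = -600.1 kJ.

-600.1 kJ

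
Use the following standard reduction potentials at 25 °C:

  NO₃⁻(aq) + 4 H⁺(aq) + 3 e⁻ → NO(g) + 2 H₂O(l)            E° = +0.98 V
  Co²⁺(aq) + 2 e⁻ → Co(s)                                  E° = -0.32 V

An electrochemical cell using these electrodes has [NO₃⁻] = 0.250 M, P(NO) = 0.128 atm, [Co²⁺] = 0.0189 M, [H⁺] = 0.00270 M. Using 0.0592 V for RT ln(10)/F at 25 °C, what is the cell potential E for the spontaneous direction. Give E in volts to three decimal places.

NO₃⁻/NO is the cathode (higher E°), Co²⁺/Co the anode: E°cell = +0.98 − (-0.32) = +1.30 V, n = 6.
Overall: 2 NO₃⁻(aq) + 8 H⁺(aq) + 3 Co(s) → 2 NO(g) + 4 H₂O(l) + 3 Co²⁺(aq)
Q = P(NO)^2·[Co²⁺]^3 / ([NO₃⁻]^2·[H⁺]^8); log Q = 14.797.
E = E° − (0.0592/n) log Q = +1.30 − (0.0592/6)(14.797) = +1.154 V.

+1.154 V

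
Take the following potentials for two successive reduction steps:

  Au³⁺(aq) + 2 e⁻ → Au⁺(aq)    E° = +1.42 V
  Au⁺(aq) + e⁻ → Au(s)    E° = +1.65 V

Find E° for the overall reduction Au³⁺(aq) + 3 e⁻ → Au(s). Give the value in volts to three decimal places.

+1.497 V

Standard free energies of sequential steps add: ΔG°₃ = ΔG°₁ + ΔG°₂, so n₃E°₃ = n₁E°₁ + n₂E°₂.
E°₃ = (2×+1.42 + 1×+1.65) / 3 = (+4.490) / 3 = +1.497 V.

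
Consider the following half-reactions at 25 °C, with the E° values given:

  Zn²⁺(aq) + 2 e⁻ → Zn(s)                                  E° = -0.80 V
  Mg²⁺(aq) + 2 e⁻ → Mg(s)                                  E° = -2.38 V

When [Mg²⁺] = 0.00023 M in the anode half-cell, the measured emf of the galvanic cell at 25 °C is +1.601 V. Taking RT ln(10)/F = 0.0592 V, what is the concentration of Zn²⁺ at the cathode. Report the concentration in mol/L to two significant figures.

0.0012 M

Zn²⁺/Zn is the cathode, Mg²⁺/Mg the anode: E°cell = +1.58 V, n = 2.
Overall reaction: Zn²⁺(aq) + Mg(s) → Zn(s) + Mg²⁺(aq); Q = [Mg²⁺]^1/[Zn²⁺]^1.
From E = E° − (0.0592/n) log Q: log Q = (E° − E)·n/0.0592 = (+1.58 − (+1.601))·2/0.0592 = -0.7095.
So 1·log[Zn²⁺] = 1·log(0.00023) − log Q = -3.6383 − (-0.7095) = -2.9288; [Zn²⁺] = 10^(-2.9288) ≈ 0.0012 M.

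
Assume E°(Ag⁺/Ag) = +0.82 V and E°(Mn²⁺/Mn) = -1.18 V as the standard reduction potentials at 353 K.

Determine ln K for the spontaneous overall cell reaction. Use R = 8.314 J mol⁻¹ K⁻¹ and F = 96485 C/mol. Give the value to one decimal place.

Cathode: Ag⁺/Ag; anode: Mn²⁺/Mn. E°cell = (+0.82) − (-1.18) = +2.00 V, with n = 2.
ΔG° = −nFE° = −RT ln K, so ln K = nFE°/(RT) = (2)(96485)(+2.00) / ((8.314)(353)) = 131.503.

131.5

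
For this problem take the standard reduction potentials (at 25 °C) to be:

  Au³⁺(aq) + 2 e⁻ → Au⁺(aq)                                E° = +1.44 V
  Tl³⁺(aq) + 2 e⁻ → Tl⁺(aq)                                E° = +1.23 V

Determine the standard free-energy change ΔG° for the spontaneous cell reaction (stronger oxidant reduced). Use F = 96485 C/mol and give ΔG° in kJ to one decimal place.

Au³⁺/Au⁺ (E° = +1.44 V) is the cathode; Tl³⁺/Tl⁺ (E° = +1.23 V) is the anode, so E°cell = +0.21 V.
Balancing electrons gives n = 2 (lcm of 2 and 2).
ΔG° = −nFE° = −(2)(96485)(+0.21) = -40,524 J = -40.5 kJ.

-40.5 kJ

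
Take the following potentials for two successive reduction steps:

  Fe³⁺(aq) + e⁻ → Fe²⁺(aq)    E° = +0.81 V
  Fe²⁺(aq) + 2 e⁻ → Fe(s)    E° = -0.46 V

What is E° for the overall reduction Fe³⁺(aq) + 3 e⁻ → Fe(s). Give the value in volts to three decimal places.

-0.037 V

Standard free energies of sequential steps add: ΔG°₃ = ΔG°₁ + ΔG°₂, so n₃E°₃ = n₁E°₁ + n₂E°₂.
E°₃ = (1×+0.81 + 2×-0.46) / 3 = (-0.110) / 3 = -0.037 V.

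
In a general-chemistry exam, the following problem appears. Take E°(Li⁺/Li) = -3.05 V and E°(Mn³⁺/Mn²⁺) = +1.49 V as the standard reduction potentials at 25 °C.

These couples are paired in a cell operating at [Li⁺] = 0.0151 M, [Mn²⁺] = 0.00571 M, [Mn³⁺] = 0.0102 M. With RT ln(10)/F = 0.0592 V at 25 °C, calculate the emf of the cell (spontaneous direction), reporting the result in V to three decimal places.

+4.663 V

Mn³⁺/Mn²⁺ is the cathode (higher E°), Li⁺/Li the anode: E°cell = +1.49 − (-3.05) = +4.54 V, n = 1.
Overall: Mn³⁺(aq) + Li(s) → Mn²⁺(aq) + Li⁺(aq)
Q = [Mn²⁺]·[Li⁺] / ([Mn³⁺]); log Q = -2.073.
E = E° − (0.0592/n) log Q = +4.54 − (0.0592/1)(-2.073) = +4.663 V.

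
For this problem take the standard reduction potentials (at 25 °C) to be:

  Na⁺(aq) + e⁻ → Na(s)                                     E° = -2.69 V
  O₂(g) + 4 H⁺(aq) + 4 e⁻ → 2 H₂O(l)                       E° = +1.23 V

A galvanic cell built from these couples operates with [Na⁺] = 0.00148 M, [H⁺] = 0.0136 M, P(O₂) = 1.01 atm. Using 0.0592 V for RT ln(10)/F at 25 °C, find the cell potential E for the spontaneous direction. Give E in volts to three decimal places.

O₂/H₂O is the cathode (higher E°), Na⁺/Na the anode: E°cell = +1.23 − (-2.69) = +3.92 V, n = 4.
Overall: O₂(g) + 4 H⁺(aq) + 4 Na(s) → 2 H₂O(l) + 4 Na⁺(aq)
Q = [Na⁺]^4 / (P(O₂)·[H⁺]^4); log Q = -3.857.
E = E° − (0.0592/n) log Q = +3.92 − (0.0592/4)(-3.857) = +3.977 V.

+3.977 V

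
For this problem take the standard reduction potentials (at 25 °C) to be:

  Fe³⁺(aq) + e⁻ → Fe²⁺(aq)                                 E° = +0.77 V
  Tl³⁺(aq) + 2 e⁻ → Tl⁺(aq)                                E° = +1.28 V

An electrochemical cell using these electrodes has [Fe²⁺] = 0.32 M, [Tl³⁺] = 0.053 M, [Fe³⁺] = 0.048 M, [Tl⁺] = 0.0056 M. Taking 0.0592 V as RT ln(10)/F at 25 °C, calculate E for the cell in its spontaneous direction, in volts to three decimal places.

Tl³⁺/Tl⁺ is the cathode (higher E°), Fe³⁺/Fe²⁺ the anode: E°cell = +1.28 − (+0.77) = +0.51 V, n = 2.
Overall: Tl³⁺(aq) + 2 Fe²⁺(aq) → Tl⁺(aq) + 2 Fe³⁺(aq)
Q = [Tl⁺]·[Fe³⁺]^2 / ([Tl³⁺]·[Fe²⁺]^2); log Q = -2.624.
E = E° − (0.0592/n) log Q = +0.51 − (0.0592/2)(-2.624) = +0.588 V.

+0.588 V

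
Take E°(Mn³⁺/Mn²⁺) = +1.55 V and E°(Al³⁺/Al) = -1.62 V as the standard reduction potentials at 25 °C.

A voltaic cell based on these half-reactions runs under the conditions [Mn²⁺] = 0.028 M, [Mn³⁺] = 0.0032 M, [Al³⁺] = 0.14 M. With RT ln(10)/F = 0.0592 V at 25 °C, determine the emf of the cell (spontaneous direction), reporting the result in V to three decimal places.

+3.131 V

Mn³⁺/Mn²⁺ is the cathode (higher E°), Al³⁺/Al the anode: E°cell = +1.55 − (-1.62) = +3.17 V, n = 3.
Overall: 3 Mn³⁺(aq) + Al(s) → 3 Mn²⁺(aq) + Al³⁺(aq)
Q = [Mn²⁺]^3·[Al³⁺] / ([Mn³⁺]^3); log Q = 1.972.
E = E° − (0.0592/n) log Q = +3.17 − (0.0592/3)(1.972) = +3.131 V.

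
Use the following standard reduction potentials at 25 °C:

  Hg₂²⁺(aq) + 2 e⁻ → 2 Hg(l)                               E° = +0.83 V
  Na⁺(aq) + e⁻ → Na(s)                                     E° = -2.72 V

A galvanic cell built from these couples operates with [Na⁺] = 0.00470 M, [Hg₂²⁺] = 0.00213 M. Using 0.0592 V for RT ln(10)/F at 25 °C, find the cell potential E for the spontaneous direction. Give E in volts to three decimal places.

Hg₂²⁺/Hg is the cathode (higher E°), Na⁺/Na the anode: E°cell = +0.83 − (-2.72) = +3.55 V, n = 2.
Overall: Hg₂²⁺(aq) + 2 Na(s) → 2 Hg(l) + 2 Na⁺(aq)
Q = [Na⁺]^2 / ([Hg₂²⁺]); log Q = -1.984.
E = E° − (0.0592/n) log Q = +3.55 − (0.0592/2)(-1.984) = +3.609 V.

+3.609 V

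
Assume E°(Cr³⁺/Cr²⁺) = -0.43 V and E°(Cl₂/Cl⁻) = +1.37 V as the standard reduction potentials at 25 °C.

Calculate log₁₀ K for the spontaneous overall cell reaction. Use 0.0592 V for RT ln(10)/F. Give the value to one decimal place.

Cathode: Cl₂/Cl⁻; anode: Cr³⁺/Cr²⁺. E°cell = +1.80 V, n = 2.
log K = nE°cell / 0.0592 = (2)(+1.80) / 0.0592 = 60.8.

60.8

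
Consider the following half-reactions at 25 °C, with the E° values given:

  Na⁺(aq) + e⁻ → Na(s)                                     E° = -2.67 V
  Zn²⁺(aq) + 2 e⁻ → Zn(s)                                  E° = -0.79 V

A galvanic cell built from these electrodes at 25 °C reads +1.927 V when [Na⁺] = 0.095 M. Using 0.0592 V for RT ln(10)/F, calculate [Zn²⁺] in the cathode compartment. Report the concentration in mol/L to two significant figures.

0.35 M

Zn²⁺/Zn is the cathode, Na⁺/Na the anode: E°cell = +1.88 V, n = 2.
Overall reaction: Zn²⁺(aq) + 2 Na(s) → Zn(s) + 2 Na⁺(aq); Q = [Na⁺]^2/[Zn²⁺]^1.
From E = E° − (0.0592/n) log Q: log Q = (E° − E)·n/0.0592 = (+1.88 − (+1.927))·2/0.0592 = -1.5878.
So 1·log[Zn²⁺] = 2·log(0.095) − log Q = -2.0446 − (-1.5878) = -0.4568; [Zn²⁺] = 10^(-0.4568) ≈ 0.35 M.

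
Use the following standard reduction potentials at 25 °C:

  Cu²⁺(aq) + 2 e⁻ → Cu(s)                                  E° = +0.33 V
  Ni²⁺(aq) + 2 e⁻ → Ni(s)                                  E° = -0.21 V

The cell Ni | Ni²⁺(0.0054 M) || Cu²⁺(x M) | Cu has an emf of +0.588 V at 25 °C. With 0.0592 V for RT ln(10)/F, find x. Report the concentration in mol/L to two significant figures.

Cu²⁺/Cu is the cathode, Ni²⁺/Ni the anode: E°cell = +0.54 V, n = 2.
Overall reaction: Cu²⁺(aq) + Ni(s) → Cu(s) + Ni²⁺(aq); Q = [Ni²⁺]^1/[Cu²⁺]^1.
From E = E° − (0.0592/n) log Q: log Q = (E° − E)·n/0.0592 = (+0.54 − (+0.588))·2/0.0592 = -1.6216.
So 1·log[Cu²⁺] = 1·log(0.0054) − log Q = -2.2676 − (-1.6216) = -0.6460; [Cu²⁺] = 10^(-0.6460) ≈ 0.23 M.

0.23 M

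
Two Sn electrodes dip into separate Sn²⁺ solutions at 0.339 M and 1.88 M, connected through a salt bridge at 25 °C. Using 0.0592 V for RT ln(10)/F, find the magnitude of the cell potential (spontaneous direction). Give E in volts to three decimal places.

+0.022 V

For a concentration cell E°cell = 0. The 1.88 M side is the cathode (reduction is favoured where [Sn²⁺] is higher).
With n = 2, E = −(0.0592/2) log([Sn²⁺]ₐₙ/[Sn²⁺]꜀ₐₜ) = −(0.0592/2) log(0.339/1.88) = −(0.0592/2)(-0.744) = +0.022 V.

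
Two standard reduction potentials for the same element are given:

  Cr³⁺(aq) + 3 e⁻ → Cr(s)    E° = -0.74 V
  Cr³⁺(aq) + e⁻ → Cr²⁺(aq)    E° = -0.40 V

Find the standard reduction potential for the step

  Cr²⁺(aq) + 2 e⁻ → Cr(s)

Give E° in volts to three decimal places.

Sequential free energies add, so n₃E°₃ = n₁E°₁ + n₂E°₂.
With n₃ = 3, and the known step contributing 1×(-0.40) V, the unknown satisfies 2·E° = 3×(-0.74) − 1×(-0.40) = -1.820.
E° = -1.820 / 2 = -0.910 V.

-0.910 V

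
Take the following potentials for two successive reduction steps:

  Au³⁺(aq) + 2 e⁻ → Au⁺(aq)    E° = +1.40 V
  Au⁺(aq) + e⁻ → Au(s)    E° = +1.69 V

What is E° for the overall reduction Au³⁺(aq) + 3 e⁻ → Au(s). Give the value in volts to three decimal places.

+1.497 V

Adding the free-energy changes (−nFE°) of the two steps gives −n₃FE°₃ = −n₁FE°₁ − n₂FE°₂.
E°₃ = (2×+1.40 + 1×+1.69) / 3 = (+4.490) / 3 = +1.497 V.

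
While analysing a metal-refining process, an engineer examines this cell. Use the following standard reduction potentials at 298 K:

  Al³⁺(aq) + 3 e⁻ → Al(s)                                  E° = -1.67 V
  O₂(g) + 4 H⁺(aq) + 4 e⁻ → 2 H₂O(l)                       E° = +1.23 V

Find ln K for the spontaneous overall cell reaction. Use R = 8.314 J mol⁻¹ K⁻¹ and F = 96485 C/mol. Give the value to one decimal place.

Cathode: O₂/H₂O; anode: Al³⁺/Al. E°cell = (+1.23) − (-1.67) = +2.90 V, with n = 12.
ΔG° = −nFE° = −RT ln K, so ln K = nFE°/(RT) = (12)(96485)(+2.90) / ((8.314)(298)) = 1355.229.

1355.2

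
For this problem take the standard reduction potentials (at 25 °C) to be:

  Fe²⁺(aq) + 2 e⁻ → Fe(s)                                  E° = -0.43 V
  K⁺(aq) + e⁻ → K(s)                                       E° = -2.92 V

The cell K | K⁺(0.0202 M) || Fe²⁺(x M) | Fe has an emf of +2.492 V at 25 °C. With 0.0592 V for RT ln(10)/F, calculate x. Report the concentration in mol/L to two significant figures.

0.00048 M

Fe²⁺/Fe is the cathode, K⁺/K the anode: E°cell = +2.49 V, n = 2.
Overall reaction: Fe²⁺(aq) + 2 K(s) → Fe(s) + 2 K⁺(aq); Q = [K⁺]^2/[Fe²⁺]^1.
From E = E° − (0.0592/n) log Q: log Q = (E° − E)·n/0.0592 = (+2.49 − (+2.492))·2/0.0592 = -0.0676.
So 1·log[Fe²⁺] = 2·log(0.0202) − log Q = -3.3893 − (-0.0676) = -3.3217; [Fe²⁺] = 10^(-3.3217) ≈ 0.00048 M.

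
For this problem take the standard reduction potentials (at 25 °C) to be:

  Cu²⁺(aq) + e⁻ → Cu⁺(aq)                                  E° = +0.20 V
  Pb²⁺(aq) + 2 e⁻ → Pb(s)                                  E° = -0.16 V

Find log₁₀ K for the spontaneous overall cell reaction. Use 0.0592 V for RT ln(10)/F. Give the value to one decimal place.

Cathode: Cu²⁺/Cu⁺; anode: Pb²⁺/Pb. E°cell = +0.36 V, n = 2.
log K = nE°cell / 0.0592 = (2)(+0.36) / 0.0592 = 12.2.

12.2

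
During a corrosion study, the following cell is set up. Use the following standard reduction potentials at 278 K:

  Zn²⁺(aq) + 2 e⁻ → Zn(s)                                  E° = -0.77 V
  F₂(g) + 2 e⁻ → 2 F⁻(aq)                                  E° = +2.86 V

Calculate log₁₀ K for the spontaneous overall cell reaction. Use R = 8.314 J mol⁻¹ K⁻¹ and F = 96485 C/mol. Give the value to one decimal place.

Cathode: F₂/F⁻; anode: Zn²⁺/Zn. E°cell = (+2.86) − (-0.77) = +3.63 V, with n = 2.
ΔG° = −nFE° = −RT ln K, so ln K = nFE°/(RT) = (2)(96485)(+3.63) / ((8.314)(278)) = 303.069.
log₁₀ K = 303.069 / ln 10 = 131.6.

131.6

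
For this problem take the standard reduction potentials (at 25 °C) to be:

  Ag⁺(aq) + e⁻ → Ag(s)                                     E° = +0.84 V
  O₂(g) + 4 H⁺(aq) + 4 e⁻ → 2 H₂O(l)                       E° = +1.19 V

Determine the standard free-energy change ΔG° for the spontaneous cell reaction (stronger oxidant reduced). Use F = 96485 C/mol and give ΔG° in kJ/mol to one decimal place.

-135.1 kJ/mol

O₂/H₂O (E° = +1.19 V) is the cathode; Ag⁺/Ag (E° = +0.84 V) is the anode, so E°cell = +0.35 V.
Balancing electrons gives n = 4 (lcm of 4 and 1).
ΔG° = −nFE° = −(4)(96485)(+0.35) = -135,079 J = -135.1 kJ/mol.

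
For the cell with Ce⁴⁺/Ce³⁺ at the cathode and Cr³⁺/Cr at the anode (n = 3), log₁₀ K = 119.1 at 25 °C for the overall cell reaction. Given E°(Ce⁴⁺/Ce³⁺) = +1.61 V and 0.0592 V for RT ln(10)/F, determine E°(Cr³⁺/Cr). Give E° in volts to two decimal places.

E°cell = (0.0592/n)·log K = (0.0592/3)(119.1) = +2.350 V.
Since Ce⁴⁺/Ce³⁺ is the cathode and Cr³⁺/Cr the anode, E°cell = E°(Ce⁴⁺/Ce³⁺) − E°(Cr³⁺/Cr).
So E°(Cr³⁺/Cr) = E°(Ce⁴⁺/Ce³⁺) − E°cell = (+1.61) − (+2.350) = -0.74 V.

-0.74 V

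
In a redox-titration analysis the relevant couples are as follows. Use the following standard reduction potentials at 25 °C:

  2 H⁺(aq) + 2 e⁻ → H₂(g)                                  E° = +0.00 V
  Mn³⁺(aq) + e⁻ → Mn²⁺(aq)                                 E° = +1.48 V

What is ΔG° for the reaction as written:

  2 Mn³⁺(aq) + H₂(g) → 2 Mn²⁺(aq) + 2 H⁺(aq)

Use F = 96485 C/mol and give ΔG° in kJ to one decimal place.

As written, Mn³⁺/Mn²⁺ is reduced (cathode) and H⁺/H₂ is oxidised (anode), so E°cell = (+1.48) − (+0.00) = +1.48 V.
Balancing electrons gives n = 2.
ΔG° = −nFE° = −(2)(96485)(+1.48) = -285,596 J = -285.6 kJ.

-285.6 kJ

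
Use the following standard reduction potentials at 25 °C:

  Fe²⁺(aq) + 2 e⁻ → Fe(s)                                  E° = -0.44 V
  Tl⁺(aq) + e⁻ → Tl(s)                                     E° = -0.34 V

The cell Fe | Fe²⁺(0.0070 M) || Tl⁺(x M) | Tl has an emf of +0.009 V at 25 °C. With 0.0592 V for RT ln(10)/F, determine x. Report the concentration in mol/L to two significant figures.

Tl⁺/Tl is the cathode, Fe²⁺/Fe the anode: E°cell = +0.10 V, n = 2.
Overall reaction: 2 Tl⁺(aq) + Fe(s) → 2 Tl(s) + Fe²⁺(aq); Q = [Fe²⁺]^1/[Tl⁺]^2.
From E = E° − (0.0592/n) log Q: log Q = (E° − E)·n/0.0592 = (+0.10 − (+0.009))·2/0.0592 = 3.0743.
So 2·log[Tl⁺] = 1·log(0.007) − log Q = -2.1549 − (3.0743) = -5.2292; log[Tl⁺] = -5.2292 / 2 = -2.6146; [Tl⁺] = 10^(-2.6146) ≈ 0.0024 M.

0.0024 M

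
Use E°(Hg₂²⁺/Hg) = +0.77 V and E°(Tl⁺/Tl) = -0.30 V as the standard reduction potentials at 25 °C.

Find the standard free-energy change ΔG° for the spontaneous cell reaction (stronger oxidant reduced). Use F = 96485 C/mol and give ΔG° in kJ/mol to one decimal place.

-206.5 kJ/mol

Hg₂²⁺/Hg (E° = +0.77 V) is the cathode; Tl⁺/Tl (E° = -0.30 V) is the anode, so E°cell = +1.07 V.
Balancing electrons gives n = 2 (lcm of 2 and 1).
ΔG° = −nFE° = −(2)(96485)(+1.07) = -206,478 J = -206.5 kJ/mol.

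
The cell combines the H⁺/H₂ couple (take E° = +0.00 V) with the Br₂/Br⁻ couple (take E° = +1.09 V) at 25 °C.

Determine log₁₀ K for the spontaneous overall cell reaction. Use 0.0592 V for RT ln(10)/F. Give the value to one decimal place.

Cathode: Br₂/Br⁻; anode: H⁺/H₂. E°cell = +1.09 V, n = 2.
log K = nE°cell / 0.0592 = (2)(+1.09) / 0.0592 = 36.8.

36.8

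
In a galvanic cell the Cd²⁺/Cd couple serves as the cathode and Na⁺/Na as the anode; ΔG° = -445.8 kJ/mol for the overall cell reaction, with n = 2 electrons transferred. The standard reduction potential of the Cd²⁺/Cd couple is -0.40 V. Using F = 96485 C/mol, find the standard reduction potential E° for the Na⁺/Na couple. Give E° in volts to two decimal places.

-2.71 V

E°cell = −ΔG°/(nF) = −(-445.8×10³)/((2)(96485)) = +2.310 V.
Since Cd²⁺/Cd is the cathode and Na⁺/Na the anode, E°cell = E°(Cd²⁺/Cd) − E°(Na⁺/Na).
So E°(Na⁺/Na) = E°(Cd²⁺/Cd) − E°cell = (-0.40) − (+2.310) = -2.71 V.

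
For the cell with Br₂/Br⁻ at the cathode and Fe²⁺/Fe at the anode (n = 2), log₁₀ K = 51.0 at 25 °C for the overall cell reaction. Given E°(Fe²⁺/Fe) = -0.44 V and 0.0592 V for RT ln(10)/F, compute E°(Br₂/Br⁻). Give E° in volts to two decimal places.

E°cell = (0.0592/n)·log K = (0.0592/2)(51.0) = +1.510 V.
Since Br₂/Br⁻ is the cathode and Fe²⁺/Fe the anode, E°cell = E°(Br₂/Br⁻) − E°(Fe²⁺/Fe).
So E°(Br₂/Br⁻) = E°cell + E°(Fe²⁺/Fe) = +1.510 + (-0.44) = +1.07 V.

+1.07 V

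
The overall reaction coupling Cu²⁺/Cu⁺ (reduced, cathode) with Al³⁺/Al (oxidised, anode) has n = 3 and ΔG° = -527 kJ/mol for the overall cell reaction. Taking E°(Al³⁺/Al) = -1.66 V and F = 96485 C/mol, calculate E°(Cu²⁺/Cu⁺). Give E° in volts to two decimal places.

+0.16 V

E°cell = −ΔG°/(nF) = −(-527×10³)/((3)(96485)) = +1.821 V.
Since Cu²⁺/Cu⁺ is the cathode and Al³⁺/Al the anode, E°cell = E°(Cu²⁺/Cu⁺) − E°(Al³⁺/Al).
So E°(Cu²⁺/Cu⁺) = E°cell + E°(Al³⁺/Al) = +1.821 + (-1.66) = +0.16 V.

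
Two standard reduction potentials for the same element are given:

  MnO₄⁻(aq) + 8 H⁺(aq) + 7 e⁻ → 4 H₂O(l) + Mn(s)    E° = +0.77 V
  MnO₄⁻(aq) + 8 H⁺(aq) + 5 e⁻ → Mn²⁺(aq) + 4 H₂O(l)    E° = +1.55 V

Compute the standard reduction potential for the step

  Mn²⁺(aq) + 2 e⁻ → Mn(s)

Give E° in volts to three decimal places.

Sequential free energies add, so n₃E°₃ = n₁E°₁ + n₂E°₂.
With n₃ = 7, and the known step contributing 5×(+1.55) V, the unknown satisfies 2·E° = 7×(+0.77) − 5×(+1.55) = -2.360.
E° = -2.360 / 2 = -1.180 V.

-1.180 V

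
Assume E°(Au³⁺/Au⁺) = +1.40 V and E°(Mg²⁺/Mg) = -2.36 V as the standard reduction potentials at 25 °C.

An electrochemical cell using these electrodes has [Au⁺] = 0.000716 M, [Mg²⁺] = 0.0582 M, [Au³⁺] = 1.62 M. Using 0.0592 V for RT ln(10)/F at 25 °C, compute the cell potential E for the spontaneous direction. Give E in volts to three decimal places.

Au³⁺/Au⁺ is the cathode (higher E°), Mg²⁺/Mg the anode: E°cell = +1.40 − (-2.36) = +3.76 V, n = 2.
Overall: Au³⁺(aq) + Mg(s) → Au⁺(aq) + Mg²⁺(aq)
Q = [Au⁺]·[Mg²⁺] / ([Au³⁺]); log Q = -4.590.
E = E° − (0.0592/n) log Q = +3.76 − (0.0592/2)(-4.590) = +3.896 V.

+3.896 V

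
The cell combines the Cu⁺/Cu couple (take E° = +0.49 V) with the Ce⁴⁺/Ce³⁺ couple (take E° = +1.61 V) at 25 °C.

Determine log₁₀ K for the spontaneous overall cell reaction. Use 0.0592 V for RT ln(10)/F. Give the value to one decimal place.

Cathode: Ce⁴⁺/Ce³⁺; anode: Cu⁺/Cu. E°cell = +1.12 V, n = 1.
log K = nE°cell / 0.0592 = (1)(+1.12) / 0.0592 = 18.9.

18.9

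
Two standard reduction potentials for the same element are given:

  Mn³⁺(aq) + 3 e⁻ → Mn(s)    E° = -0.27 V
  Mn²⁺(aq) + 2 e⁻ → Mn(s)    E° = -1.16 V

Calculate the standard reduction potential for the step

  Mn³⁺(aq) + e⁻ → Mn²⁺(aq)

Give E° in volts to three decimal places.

Sequential free energies add, so n₃E°₃ = n₁E°₁ + n₂E°₂.
With n₃ = 3, and the known step contributing 2×(-1.16) V, the unknown satisfies 1·E° = 3×(-0.27) − 2×(-1.16) = +1.510.
E° = +1.510 / 1 = +1.510 V.

+1.510 V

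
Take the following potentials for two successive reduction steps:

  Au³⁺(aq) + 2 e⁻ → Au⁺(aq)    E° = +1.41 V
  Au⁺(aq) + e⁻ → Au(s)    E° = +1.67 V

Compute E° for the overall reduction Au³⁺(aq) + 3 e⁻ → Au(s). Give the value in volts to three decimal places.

Standard free energies of sequential steps add: ΔG°₃ = ΔG°₁ + ΔG°₂, so n₃E°₃ = n₁E°₁ + n₂E°₂.
E°₃ = (2×+1.41 + 1×+1.67) / 3 = (+4.490) / 3 = +1.497 V.

+1.497 V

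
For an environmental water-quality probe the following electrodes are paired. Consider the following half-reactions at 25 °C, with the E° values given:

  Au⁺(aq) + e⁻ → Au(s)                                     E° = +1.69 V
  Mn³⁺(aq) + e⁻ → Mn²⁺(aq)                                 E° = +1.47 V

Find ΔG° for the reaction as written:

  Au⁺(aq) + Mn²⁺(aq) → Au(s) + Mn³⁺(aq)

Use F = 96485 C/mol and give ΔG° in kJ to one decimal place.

-21.2 kJ

As written, Au⁺/Au is reduced (cathode) and Mn³⁺/Mn²⁺ is oxidised (anode), so E°cell = (+1.69) − (+1.47) = +0.22 V.
Balancing electrons gives n = 1.
ΔG° = −nFE° = −(1)(96485)(+0.22) = -21,227 J = -21.2 kJ.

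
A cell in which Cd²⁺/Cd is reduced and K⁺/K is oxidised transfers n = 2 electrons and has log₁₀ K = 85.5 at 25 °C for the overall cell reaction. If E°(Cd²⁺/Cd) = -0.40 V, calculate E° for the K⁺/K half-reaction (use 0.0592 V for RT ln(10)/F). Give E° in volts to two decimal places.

-2.93 V

E°cell = (0.0592/n)·log K = (0.0592/2)(85.5) = +2.531 V.
Since Cd²⁺/Cd is the cathode and K⁺/K the anode, E°cell = E°(Cd²⁺/Cd) − E°(K⁺/K).
So E°(K⁺/K) = E°(Cd²⁺/Cd) − E°cell = (-0.40) − (+2.531) = -2.93 V.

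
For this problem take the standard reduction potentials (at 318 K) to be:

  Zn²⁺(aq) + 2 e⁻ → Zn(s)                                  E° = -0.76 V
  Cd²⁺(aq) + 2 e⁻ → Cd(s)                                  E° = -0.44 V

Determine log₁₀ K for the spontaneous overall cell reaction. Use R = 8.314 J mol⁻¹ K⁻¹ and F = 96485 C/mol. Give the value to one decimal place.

Cathode: Cd²⁺/Cd; anode: Zn²⁺/Zn. E°cell = (-0.44) − (-0.76) = +0.32 V, with n = 2.
ΔG° = −nFE° = −RT ln K, so ln K = nFE°/(RT) = (2)(96485)(+0.32) / ((8.314)(318)) = 23.356.
log₁₀ K = 23.356 / ln 10 = 10.1.

10.1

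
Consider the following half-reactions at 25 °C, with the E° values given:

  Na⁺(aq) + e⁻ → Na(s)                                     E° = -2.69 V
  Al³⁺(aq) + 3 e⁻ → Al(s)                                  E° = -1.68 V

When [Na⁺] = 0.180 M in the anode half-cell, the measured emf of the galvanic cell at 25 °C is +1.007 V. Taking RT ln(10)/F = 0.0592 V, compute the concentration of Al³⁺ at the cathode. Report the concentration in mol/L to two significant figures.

Al³⁺/Al is the cathode, Na⁺/Na the anode: E°cell = +1.01 V, n = 3.
Overall reaction: Al³⁺(aq) + 3 Na(s) → Al(s) + 3 Na⁺(aq); Q = [Na⁺]^3/[Al³⁺]^1.
From E = E° − (0.0592/n) log Q: log Q = (E° − E)·n/0.0592 = (+1.01 − (+1.007))·3/0.0592 = 0.1520.
So 1·log[Al³⁺] = 3·log(0.18) − log Q = -2.2342 − (0.1520) = -2.3862; [Al³⁺] = 10^(-2.3862) ≈ 0.0041 M.

0.0041 M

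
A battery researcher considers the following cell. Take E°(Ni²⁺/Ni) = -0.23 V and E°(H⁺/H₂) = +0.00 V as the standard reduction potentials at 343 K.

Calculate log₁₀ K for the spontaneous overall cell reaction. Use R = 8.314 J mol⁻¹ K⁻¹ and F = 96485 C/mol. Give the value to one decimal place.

6.8

Cathode: H⁺/H₂; anode: Ni²⁺/Ni. E°cell = (+0.00) − (-0.23) = +0.23 V, with n = 2.
ΔG° = −nFE° = −RT ln K, so ln K = nFE°/(RT) = (2)(96485)(+0.23) / ((8.314)(343)) = 15.564.
log₁₀ K = 15.564 / ln 10 = 6.8.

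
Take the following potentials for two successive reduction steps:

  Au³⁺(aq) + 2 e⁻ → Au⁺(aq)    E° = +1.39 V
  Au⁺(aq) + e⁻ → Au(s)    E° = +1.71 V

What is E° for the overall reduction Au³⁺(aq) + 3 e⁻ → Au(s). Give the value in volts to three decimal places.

Standard free energies of sequential steps add: ΔG°₃ = ΔG°₁ + ΔG°₂, so n₃E°₃ = n₁E°₁ + n₂E°₂.
E°₃ = (2×+1.39 + 1×+1.71) / 3 = (+4.490) / 3 = +1.497 V.

+1.497 V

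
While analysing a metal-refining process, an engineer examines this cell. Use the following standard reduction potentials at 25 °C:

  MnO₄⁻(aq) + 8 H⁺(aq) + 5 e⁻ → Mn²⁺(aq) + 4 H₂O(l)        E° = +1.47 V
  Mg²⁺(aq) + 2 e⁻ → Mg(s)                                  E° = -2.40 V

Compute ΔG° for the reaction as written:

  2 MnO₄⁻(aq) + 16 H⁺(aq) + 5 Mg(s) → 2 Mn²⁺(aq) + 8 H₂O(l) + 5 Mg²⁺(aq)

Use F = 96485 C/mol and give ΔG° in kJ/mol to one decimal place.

As written, MnO₄⁻/Mn²⁺ is reduced (cathode) and Mg²⁺/Mg is oxidised (anode), so E°cell = (+1.47) − (-2.40) = +3.87 V.
Balancing electrons gives n = 10.
ΔG° = −nFE° = −(10)(96485)(+3.87) = -3,733,970 J = -3734.0 kJ/mol.

-3734.0 kJ/mol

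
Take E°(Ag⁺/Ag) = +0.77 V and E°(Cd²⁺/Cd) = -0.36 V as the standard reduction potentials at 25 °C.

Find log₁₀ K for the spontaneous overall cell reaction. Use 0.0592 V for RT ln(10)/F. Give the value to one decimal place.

38.2

Cathode: Ag⁺/Ag; anode: Cd²⁺/Cd. E°cell = +1.13 V, n = 2.
log K = nE°cell / 0.0592 = (2)(+1.13) / 0.0592 = 38.2.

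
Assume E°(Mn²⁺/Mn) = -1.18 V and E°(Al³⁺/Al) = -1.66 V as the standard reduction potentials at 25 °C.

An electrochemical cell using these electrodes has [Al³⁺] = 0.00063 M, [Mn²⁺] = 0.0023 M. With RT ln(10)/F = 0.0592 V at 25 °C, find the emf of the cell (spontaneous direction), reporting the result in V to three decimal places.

+0.465 V

Mn²⁺/Mn is the cathode (higher E°), Al³⁺/Al the anode: E°cell = -1.18 − (-1.66) = +0.48 V, n = 6.
Overall: 3 Mn²⁺(aq) + 2 Al(s) → 3 Mn(s) + 2 Al³⁺(aq)
Q = [Al³⁺]^2 / ([Mn²⁺]^3); log Q = 1.513.
E = E° − (0.0592/n) log Q = +0.48 − (0.0592/6)(1.513) = +0.465 V.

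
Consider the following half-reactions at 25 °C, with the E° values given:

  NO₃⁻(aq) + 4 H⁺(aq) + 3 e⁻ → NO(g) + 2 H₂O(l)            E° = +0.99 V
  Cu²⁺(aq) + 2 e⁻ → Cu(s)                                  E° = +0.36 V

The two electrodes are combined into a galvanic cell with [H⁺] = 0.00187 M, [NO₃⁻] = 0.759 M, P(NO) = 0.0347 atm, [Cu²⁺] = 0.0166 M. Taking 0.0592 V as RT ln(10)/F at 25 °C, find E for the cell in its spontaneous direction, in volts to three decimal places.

+0.494 V

NO₃⁻/NO is the cathode (higher E°), Cu²⁺/Cu the anode: E°cell = +0.99 − (+0.36) = +0.63 V, n = 6.
Overall: 2 NO₃⁻(aq) + 8 H⁺(aq) + 3 Cu(s) → 2 NO(g) + 4 H₂O(l) + 3 Cu²⁺(aq)
Q = P(NO)^2·[Cu²⁺]^3 / ([NO₃⁻]^2·[H⁺]^8); log Q = 13.806.
E = E° − (0.0592/n) log Q = +0.63 − (0.0592/6)(13.806) = +0.494 V.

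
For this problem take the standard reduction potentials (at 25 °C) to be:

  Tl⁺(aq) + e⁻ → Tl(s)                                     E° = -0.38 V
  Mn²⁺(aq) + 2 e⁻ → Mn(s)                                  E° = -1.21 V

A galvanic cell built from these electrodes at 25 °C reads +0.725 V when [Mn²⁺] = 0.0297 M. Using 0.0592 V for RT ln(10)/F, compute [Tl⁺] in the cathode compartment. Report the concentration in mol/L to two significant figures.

0.0029 M

Tl⁺/Tl is the cathode, Mn²⁺/Mn the anode: E°cell = +0.83 V, n = 2.
Overall reaction: 2 Tl⁺(aq) + Mn(s) → 2 Tl(s) + Mn²⁺(aq); Q = [Mn²⁺]^1/[Tl⁺]^2.
From E = E° − (0.0592/n) log Q: log Q = (E° − E)·n/0.0592 = (+0.83 − (+0.725))·2/0.0592 = 3.5473.
So 2·log[Tl⁺] = 1·log(0.0297) − log Q = -1.5272 − (3.5473) = -5.0745; log[Tl⁺] = -5.0745 / 2 = -2.5372; [Tl⁺] = 10^(-2.5372) ≈ 0.0029 M.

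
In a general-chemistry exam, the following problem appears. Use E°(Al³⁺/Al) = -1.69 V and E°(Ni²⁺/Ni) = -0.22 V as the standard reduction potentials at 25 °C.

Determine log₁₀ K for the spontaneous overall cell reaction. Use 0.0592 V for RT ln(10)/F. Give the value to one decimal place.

Cathode: Ni²⁺/Ni; anode: Al³⁺/Al. E°cell = +1.47 V, n = 6.
log K = nE°cell / 0.0592 = (6)(+1.47) / 0.0592 = 149.0.

149.0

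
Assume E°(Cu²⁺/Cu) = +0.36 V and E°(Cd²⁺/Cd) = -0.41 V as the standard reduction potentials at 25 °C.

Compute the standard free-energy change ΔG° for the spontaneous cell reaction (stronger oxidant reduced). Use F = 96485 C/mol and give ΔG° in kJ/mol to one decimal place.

Cu²⁺/Cu (E° = +0.36 V) is the cathode; Cd²⁺/Cd (E° = -0.41 V) is the anode, so E°cell = +0.77 V.
Balancing electrons gives n = 2 (lcm of 2 and 2).
ΔG° = −nFE° = −(2)(96485)(+0.77) = -148,587 J = -148.6 kJ/mol.

-148.6 kJ/mol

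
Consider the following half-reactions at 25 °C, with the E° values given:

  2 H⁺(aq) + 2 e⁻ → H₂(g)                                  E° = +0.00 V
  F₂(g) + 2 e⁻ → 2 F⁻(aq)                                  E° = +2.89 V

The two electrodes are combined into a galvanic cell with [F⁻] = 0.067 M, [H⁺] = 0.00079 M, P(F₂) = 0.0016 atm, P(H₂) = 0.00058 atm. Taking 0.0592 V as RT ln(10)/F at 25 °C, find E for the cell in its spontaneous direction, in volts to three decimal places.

F₂/F⁻ is the cathode (higher E°), H⁺/H₂ the anode: E°cell = +2.89 − (+0.00) = +2.89 V, n = 2.
Overall: F₂(g) + H₂(g) → 2 F⁻(aq) + 2 H⁺(aq)
Q = [F⁻]^2·[H⁺]^2 / (P(F₂)·P(H₂)); log Q = -2.520.
E = E° − (0.0592/n) log Q = +2.89 − (0.0592/2)(-2.520) = +2.965 V.

+2.965 V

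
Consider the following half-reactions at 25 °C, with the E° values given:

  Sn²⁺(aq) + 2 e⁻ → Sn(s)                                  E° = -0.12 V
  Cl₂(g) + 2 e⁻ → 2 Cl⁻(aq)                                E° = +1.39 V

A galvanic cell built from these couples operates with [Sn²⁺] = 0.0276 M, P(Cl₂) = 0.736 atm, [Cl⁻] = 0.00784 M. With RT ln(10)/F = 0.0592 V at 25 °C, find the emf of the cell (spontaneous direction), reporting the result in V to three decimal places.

Cl₂/Cl⁻ is the cathode (higher E°), Sn²⁺/Sn the anode: E°cell = +1.39 − (-0.12) = +1.51 V, n = 2.
Overall: Cl₂(g) + Sn(s) → 2 Cl⁻(aq) + Sn²⁺(aq)
Q = [Cl⁻]^2·[Sn²⁺] / (P(Cl₂)); log Q = -5.637.
E = E° − (0.0592/n) log Q = +1.51 − (0.0592/2)(-5.637) = +1.677 V.

+1.677 V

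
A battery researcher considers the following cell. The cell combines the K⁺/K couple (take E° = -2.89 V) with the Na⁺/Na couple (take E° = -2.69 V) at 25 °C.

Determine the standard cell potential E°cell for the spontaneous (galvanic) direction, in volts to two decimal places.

The Na⁺/Na couple has the higher reduction potential, so it is the cathode; K⁺/K is oxidised at the anode.
E°cell = E°(cathode) − E°(anode) = (-2.69) − (-2.89) = +0.20 V.

+0.20 V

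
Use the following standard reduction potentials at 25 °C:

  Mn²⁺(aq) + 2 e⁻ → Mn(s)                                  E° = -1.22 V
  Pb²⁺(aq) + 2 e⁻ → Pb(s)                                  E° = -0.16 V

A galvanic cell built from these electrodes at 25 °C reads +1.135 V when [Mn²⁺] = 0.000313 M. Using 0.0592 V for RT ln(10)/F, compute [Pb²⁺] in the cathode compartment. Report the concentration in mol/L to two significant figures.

0.11 M

Pb²⁺/Pb is the cathode, Mn²⁺/Mn the anode: E°cell = +1.06 V, n = 2.
Overall reaction: Pb²⁺(aq) + Mn(s) → Pb(s) + Mn²⁺(aq); Q = [Mn²⁺]^1/[Pb²⁺]^1.
From E = E° − (0.0592/n) log Q: log Q = (E° − E)·n/0.0592 = (+1.06 − (+1.135))·2/0.0592 = -2.5338.
So 1·log[Pb²⁺] = 1·log(0.000313) − log Q = -3.5045 − (-2.5338) = -0.9707; [Pb²⁺] = 10^(-0.9707) ≈ 0.11 M.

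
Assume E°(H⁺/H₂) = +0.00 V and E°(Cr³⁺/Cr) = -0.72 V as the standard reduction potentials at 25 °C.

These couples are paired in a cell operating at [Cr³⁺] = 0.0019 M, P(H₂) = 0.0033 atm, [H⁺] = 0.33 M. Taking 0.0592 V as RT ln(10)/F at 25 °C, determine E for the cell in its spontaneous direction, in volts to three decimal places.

+0.819 V

H⁺/H₂ is the cathode (higher E°), Cr³⁺/Cr the anode: E°cell = +0.00 − (-0.72) = +0.72 V, n = 6.
Overall: 6 H⁺(aq) + 2 Cr(s) → 3 H₂(g) + 2 Cr³⁺(aq)
Q = P(H₂)^3·[Cr³⁺]^2 / ([H⁺]^6); log Q = -9.998.
E = E° − (0.0592/n) log Q = +0.72 − (0.0592/6)(-9.998) = +0.819 V.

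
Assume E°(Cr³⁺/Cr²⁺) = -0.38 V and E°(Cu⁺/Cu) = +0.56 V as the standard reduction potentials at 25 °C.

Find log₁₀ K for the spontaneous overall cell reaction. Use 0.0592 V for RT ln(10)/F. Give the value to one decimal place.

15.9

Cathode: Cu⁺/Cu; anode: Cr³⁺/Cr²⁺. E°cell = +0.94 V, n = 1.
log K = nE°cell / 0.0592 = (1)(+0.94) / 0.0592 = 15.9.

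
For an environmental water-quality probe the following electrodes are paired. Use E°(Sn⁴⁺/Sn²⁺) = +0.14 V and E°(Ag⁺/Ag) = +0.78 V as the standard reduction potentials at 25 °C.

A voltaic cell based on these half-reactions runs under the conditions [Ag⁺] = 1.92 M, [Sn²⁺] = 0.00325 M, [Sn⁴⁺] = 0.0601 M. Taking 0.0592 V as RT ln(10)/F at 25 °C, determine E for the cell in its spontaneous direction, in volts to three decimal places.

+0.619 V

Ag⁺/Ag is the cathode (higher E°), Sn⁴⁺/Sn²⁺ the anode: E°cell = +0.78 − (+0.14) = +0.64 V, n = 2.
Overall: 2 Ag⁺(aq) + Sn²⁺(aq) → 2 Ag(s) + Sn⁴⁺(aq)
Q = [Sn⁴⁺] / ([Ag⁺]^2·[Sn²⁺]); log Q = 0.700.
E = E° − (0.0592/n) log Q = +0.64 − (0.0592/2)(0.700) = +0.619 V.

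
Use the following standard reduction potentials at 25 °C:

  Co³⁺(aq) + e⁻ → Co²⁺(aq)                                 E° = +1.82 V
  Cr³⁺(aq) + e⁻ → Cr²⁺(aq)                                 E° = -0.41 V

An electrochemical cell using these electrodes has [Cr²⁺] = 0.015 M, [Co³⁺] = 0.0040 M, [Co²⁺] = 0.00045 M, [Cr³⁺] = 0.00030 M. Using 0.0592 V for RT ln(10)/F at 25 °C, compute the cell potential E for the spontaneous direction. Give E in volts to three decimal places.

+2.387 V

Co³⁺/Co²⁺ is the cathode (higher E°), Cr³⁺/Cr²⁺ the anode: E°cell = +1.82 − (-0.41) = +2.23 V, n = 1.
Overall: Co³⁺(aq) + Cr²⁺(aq) → Co²⁺(aq) + Cr³⁺(aq)
Q = [Co²⁺]·[Cr³⁺] / ([Co³⁺]·[Cr²⁺]); log Q = -2.648.
E = E° − (0.0592/n) log Q = +2.23 − (0.0592/1)(-2.648) = +2.387 V.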